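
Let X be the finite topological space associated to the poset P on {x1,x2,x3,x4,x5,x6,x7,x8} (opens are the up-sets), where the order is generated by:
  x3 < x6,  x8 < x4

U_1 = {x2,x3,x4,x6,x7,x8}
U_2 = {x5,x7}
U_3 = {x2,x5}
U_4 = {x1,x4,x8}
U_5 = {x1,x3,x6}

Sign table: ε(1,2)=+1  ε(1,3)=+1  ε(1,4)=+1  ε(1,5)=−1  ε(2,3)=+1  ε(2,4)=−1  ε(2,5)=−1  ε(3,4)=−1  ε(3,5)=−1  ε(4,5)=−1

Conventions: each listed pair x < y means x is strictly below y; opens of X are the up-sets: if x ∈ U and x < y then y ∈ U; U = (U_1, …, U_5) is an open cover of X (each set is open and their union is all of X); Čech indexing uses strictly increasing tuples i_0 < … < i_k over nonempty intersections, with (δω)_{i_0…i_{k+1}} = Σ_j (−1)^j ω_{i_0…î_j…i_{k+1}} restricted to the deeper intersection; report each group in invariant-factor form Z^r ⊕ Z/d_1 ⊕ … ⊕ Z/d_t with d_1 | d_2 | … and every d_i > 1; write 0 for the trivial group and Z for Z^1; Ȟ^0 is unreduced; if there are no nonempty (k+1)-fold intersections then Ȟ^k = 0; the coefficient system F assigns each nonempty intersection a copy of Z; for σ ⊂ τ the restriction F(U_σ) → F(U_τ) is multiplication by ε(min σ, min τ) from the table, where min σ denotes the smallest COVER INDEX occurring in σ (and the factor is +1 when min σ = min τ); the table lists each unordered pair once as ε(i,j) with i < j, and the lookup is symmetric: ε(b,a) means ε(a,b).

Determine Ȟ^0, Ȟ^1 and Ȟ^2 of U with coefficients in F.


Ȟ^0 ≅ Z,  Ȟ^1 ≅ Z^2,  Ȟ^2 ≅ 0

nerve simplices:
  U12={x7} U13={x2} U14={x4,x8} U15={x3,x6} U23={x5} U45={x1}
C dims 5,6; δ0: rk 4, SNF 1^4
degree 0: 5−4−0 = 1 → Ȟ^0 ≅ Z
degree 1: 6−0−4 = 2 → Ȟ^1 ≅ Z^2
degree 2: 0−0−0 = 0 → Ȟ^2 ≅ 0


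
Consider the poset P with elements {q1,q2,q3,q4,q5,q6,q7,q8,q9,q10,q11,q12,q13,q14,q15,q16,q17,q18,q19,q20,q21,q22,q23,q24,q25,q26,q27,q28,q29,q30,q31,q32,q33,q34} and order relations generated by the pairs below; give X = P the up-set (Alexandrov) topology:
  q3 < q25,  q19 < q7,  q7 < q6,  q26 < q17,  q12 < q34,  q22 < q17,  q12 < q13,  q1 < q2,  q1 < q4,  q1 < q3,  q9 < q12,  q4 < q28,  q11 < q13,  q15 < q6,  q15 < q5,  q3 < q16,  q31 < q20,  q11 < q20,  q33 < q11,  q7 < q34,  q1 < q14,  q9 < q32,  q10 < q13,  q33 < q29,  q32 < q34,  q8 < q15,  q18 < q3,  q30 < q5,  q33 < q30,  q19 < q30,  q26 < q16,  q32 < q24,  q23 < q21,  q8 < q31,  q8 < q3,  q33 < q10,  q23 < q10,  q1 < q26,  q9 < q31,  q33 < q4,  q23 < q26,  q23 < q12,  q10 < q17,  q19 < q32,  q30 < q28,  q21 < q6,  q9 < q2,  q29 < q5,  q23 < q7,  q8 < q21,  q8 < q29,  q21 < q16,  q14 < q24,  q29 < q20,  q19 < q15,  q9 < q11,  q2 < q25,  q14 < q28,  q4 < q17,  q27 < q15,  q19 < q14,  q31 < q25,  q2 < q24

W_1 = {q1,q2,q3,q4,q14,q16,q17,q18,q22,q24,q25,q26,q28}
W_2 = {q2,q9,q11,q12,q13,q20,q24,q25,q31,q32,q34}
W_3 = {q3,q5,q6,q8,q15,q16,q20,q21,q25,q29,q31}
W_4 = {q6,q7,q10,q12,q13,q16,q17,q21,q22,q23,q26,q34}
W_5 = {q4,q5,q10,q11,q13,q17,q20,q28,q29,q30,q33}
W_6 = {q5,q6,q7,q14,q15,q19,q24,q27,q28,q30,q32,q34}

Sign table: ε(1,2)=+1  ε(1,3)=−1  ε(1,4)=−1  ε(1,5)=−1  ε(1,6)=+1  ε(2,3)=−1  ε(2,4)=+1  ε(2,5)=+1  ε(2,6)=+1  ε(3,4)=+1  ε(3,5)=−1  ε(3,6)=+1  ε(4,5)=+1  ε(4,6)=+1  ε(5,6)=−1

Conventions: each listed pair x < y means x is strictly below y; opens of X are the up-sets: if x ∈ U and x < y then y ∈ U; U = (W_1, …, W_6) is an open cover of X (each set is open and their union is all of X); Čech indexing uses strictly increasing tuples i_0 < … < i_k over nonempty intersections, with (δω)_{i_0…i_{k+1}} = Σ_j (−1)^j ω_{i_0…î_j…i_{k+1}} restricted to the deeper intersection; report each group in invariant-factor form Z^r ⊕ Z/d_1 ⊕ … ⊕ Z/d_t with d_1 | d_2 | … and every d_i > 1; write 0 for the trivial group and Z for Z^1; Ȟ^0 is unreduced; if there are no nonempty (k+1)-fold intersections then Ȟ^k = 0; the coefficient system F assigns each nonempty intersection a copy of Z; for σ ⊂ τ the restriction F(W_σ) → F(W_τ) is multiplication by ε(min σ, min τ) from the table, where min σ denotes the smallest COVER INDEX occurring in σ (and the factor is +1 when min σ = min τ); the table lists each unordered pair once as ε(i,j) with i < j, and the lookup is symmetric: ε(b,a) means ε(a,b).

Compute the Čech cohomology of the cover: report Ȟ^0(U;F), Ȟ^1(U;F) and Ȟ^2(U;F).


Ȟ^0 ≅ 0, Ȟ^1 ≅ Z/2 and Ȟ^2 ≅ Z

cover nerve:
  W12={q2,q24,q25} W13={q3,q16,q25} W14={q16,q17,q22,q26} W15={q4,q17,q28} W16={q14,q24,q28} W23={q20,q25,q31} W24={q12,q13,q34} W25={q11,q13,q20} W26={q24,q32,q34} W34={q6,q16,q21} W35={q5,q20,q29} W36={q5,q6,q15} W45={q10,q13,q17} W46={q6,q7,q34} W56={q5,q28,q30}
  W123={q25} W126={q24} W134={q16} W145={q17} W156={q28} W235={q20} W245={q13} W246={q34} W346={q6} W356={q5}
C dims 6,15,10; δ0: rk 6, SNF 1^5·2; δ1: rk 9, SNF 1^9
Ȟ^0: (6−6)−0=0 ⇒ 0
Ȟ^1: (15−9)−6=0 plus torsion [2] ⇒ Z/2
Ȟ^2: (10−0)−9=1 ⇒ Z


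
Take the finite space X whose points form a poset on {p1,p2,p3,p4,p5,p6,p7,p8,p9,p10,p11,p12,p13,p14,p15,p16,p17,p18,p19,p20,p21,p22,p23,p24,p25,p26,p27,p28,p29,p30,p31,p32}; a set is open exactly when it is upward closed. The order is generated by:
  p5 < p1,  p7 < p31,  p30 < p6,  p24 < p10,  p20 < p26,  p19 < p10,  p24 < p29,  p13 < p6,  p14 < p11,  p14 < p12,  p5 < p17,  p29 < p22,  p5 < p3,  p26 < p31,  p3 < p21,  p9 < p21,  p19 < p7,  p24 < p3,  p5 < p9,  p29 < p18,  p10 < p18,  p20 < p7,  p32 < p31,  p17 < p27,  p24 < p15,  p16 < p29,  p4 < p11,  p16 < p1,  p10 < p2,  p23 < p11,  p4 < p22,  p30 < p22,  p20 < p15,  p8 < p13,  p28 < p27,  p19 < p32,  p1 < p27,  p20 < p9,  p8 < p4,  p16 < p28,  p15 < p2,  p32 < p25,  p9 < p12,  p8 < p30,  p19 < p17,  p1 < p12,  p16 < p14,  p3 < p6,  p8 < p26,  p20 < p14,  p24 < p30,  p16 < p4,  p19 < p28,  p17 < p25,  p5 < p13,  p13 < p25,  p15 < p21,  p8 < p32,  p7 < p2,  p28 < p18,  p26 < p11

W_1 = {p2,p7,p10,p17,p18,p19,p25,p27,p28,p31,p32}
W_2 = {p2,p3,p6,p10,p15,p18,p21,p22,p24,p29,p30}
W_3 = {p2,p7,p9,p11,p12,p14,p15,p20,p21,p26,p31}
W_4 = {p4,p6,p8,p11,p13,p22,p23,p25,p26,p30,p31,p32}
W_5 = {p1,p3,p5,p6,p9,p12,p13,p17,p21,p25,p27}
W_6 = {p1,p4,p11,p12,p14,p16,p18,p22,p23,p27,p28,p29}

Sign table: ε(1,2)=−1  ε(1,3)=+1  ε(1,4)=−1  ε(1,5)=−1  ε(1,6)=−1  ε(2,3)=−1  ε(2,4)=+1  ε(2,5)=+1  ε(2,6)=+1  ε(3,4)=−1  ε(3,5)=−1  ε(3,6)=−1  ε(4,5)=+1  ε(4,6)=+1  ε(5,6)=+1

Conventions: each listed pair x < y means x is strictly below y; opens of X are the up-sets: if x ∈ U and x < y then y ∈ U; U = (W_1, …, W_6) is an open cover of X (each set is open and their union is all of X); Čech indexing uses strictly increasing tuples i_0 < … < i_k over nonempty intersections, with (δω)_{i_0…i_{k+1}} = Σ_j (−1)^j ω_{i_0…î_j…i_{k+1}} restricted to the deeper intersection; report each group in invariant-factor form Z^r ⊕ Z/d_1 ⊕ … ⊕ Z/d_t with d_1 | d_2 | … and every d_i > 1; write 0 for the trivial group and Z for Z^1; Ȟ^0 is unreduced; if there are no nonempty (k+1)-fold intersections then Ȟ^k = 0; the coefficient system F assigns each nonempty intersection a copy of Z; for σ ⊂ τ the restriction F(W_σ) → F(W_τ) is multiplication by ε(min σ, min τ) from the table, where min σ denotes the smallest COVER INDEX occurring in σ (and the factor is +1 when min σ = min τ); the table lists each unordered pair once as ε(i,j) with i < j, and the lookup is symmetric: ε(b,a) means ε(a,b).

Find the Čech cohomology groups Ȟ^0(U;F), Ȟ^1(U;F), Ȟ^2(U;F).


nonempty overlaps:
  W12={p2,p10,p18} W13={p2,p7,p31} W14={p25,p31,p32} W15={p17,p25,p27} W16={p18,p27,p28} W23={p2,p15,p21} W24={p6,p22,p30} W25={p3,p6,p21} W26={p18,p22,p29} W34={p11,p26,p31} W35={p9,p12,p21} W36={p11,p12,p14} W45={p6,p13,p25} W46={p4,p11,p22,p23} W56={p1,p12,p27}
  W123={p2} W126={p18} W134={p31} W145={p25} W156={p27} W235={p21} W245={p6} W246={p22} W346={p11} W356={p12}
C dims 6,15,10; δ0: rk 5, SNF 1^5; δ1: rk 10, SNF 1^9·2
degree 0: 6−5−0 = 1 → Ȟ^0 ≅ Z
degree 1: 15−10−5 = 0 → Ȟ^1 ≅ 0
degree 2: 10−0−10 = 0 plus torsion [2] → Ȟ^2 ≅ Z/2

Ȟ^0 ≅ Z,  Ȟ^1 ≅ 0,  Ȟ^2 ≅ Z/2


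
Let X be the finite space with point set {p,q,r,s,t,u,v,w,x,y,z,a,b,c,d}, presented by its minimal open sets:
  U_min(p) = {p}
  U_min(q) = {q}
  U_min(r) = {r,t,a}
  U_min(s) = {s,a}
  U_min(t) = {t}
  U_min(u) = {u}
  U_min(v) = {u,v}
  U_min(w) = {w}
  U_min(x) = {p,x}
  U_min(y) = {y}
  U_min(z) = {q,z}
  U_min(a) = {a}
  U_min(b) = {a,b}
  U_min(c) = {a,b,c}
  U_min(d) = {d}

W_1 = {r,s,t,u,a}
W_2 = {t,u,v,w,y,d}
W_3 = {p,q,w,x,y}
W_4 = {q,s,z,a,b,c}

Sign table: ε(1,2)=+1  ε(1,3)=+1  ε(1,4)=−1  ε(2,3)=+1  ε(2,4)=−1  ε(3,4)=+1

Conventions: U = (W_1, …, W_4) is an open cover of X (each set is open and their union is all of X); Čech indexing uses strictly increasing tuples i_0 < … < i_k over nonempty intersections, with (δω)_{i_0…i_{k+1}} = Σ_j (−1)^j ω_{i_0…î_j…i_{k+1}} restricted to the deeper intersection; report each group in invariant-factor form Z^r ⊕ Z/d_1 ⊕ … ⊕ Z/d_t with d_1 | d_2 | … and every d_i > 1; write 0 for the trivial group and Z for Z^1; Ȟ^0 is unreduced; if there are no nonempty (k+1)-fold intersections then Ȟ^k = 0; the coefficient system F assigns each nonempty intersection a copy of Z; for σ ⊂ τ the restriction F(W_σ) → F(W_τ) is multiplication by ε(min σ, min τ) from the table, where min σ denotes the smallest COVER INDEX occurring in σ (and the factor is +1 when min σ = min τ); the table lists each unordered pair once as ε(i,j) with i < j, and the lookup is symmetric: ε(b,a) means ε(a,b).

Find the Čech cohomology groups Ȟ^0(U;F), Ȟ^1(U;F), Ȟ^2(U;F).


nonempty overlaps:
  W12={t,u} W14={s,a} W23={w,y} W34={q}
C dims 4,4; δ0: rk 4, SNF 1^3·2
degree 0: 4−4−0 = 0 → Ȟ^0 ≅ 0
degree 1: 4−0−4 = 0 plus torsion [2] → Ȟ^1 ≅ Z/2
degree 2: 0−0−0 = 0 → Ȟ^2 ≅ 0

Ȟ^0 ≅ 0, Ȟ^1 ≅ Z/2 and Ȟ^2 ≅ 0


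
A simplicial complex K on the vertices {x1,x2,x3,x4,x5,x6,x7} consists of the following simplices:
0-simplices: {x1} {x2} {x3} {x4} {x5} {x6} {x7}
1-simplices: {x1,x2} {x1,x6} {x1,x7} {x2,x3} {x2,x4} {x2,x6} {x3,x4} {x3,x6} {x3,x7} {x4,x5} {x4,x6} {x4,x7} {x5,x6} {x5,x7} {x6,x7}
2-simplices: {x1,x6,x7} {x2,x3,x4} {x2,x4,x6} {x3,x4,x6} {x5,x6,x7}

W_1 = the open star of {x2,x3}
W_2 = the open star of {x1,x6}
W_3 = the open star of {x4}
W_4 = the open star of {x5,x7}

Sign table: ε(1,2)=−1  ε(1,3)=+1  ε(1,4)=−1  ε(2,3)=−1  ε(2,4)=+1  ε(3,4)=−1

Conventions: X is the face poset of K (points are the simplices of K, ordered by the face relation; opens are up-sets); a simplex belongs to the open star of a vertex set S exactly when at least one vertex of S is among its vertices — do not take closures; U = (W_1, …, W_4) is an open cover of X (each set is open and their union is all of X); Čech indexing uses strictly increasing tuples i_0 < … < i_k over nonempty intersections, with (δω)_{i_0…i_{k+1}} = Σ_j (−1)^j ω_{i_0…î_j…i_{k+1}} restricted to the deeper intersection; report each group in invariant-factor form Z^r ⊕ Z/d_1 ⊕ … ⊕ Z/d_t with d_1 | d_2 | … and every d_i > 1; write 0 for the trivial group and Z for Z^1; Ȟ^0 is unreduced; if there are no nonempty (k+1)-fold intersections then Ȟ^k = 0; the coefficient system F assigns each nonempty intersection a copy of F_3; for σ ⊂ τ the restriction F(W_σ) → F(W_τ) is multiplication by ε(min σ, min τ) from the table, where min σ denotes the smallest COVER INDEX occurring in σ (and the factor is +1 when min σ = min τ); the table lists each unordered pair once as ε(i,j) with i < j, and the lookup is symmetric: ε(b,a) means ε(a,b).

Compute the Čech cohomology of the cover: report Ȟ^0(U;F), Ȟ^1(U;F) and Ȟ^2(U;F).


Ȟ^0 = Z/3,  Ȟ^1 = Z/3 ⊕ Z/3,  Ȟ^2 = 0

nonempty intersections:
  W1={{x2},{x3},{x1,x2},{x2,x3},{x2,x4},{x2,x6},{x3,x4},{x3,x6},{x3,x7},{x2,x3,x4},{x2,x4,x6},{x3,x4,x6}} W2={{x1},{x6},{x1,x2},{x1,x6},{x1,x7},{x2,x6},{x3,x6},{x4,x6},{x5,x6},{x6,x7},{x1,x6,x7},{x2,x4,x6},{x3,x4,x6},{x5,x6,x7}} W3={{x4},{x2,x4},{x3,x4},{x4,x5},{x4,x6},{x4,x7},{x2,x3,x4},{x2,x4,x6},{x3,x4,x6}} W4={{x5},{x7},{x1,x7},{x3,x7},{x4,x5},{x4,x7},{x5,x6},{x5,x7},{x6,x7},{x1,x6,x7},{x5,x6,x7}}
  W12={{x1,x2},{x2,x6},{x3,x6},{x2,x4,x6},{x3,x4,x6}} W13={{x2,x4},{x3,x4},{x2,x3,x4},{x2,x4,x6},{x3,x4,x6}} W14={{x3,x7}} W23={{x4,x6},{x2,x4,x6},{x3,x4,x6}} W24={{x1,x7},{x5,x6},{x6,x7},{x1,x6,x7},{x5,x6,x7}} W34={{x4,x5},{x4,x7}}
  W123={{x2,x4,x6},{x3,x4,x6}}
C dims 4,6,1; δ0: rk_F3 3; δ1: rk_F3 1
Ȟ^0: (4−3)−0=1 ⇒ Z/3
Ȟ^1: (6−1)−3=2 ⇒ Z/3 ⊕ Z/3
Ȟ^2: (1−0)−1=0 ⇒ 0


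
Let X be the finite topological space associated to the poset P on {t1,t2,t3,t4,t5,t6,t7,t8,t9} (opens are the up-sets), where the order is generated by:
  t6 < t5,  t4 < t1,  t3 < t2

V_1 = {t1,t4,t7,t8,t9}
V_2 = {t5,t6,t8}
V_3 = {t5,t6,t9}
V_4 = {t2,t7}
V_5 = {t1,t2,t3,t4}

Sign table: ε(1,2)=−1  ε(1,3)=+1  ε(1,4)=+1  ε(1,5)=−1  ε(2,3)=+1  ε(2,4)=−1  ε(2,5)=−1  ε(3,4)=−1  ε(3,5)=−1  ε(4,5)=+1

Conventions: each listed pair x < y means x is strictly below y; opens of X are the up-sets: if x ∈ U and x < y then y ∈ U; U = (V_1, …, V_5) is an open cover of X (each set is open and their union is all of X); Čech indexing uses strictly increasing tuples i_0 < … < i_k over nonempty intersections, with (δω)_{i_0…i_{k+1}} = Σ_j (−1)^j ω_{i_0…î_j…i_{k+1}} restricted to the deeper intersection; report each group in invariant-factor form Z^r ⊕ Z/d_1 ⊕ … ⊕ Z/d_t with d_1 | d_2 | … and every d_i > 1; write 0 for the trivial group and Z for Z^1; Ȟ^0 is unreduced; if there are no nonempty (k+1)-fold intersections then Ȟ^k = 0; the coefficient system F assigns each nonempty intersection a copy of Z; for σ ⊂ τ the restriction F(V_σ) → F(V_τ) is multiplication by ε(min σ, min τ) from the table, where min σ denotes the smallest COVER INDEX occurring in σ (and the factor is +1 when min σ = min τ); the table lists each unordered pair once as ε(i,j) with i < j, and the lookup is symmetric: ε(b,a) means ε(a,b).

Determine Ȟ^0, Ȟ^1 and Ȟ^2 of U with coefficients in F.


nerve of the cover:
  V12={t8} V13={t9} V14={t7} V15={t1,t4} V23={t5,t6} V45={t2}
C dims 5,6; δ0: rk 5, SNF 1^4·2
Ȟ^0 = (5 − 5) − 0 = 0, so Ȟ^0 ≅ 0
Ȟ^1 = (6 − 0) − 5 = 1 plus torsion [2], so Ȟ^1 ≅ Z ⊕ Z/2
Ȟ^2 = (0 − 0) − 0 = 0, so Ȟ^2 ≅ 0

Ȟ^0 = 0,  Ȟ^1 = Z ⊕ Z/2,  Ȟ^2 = 0


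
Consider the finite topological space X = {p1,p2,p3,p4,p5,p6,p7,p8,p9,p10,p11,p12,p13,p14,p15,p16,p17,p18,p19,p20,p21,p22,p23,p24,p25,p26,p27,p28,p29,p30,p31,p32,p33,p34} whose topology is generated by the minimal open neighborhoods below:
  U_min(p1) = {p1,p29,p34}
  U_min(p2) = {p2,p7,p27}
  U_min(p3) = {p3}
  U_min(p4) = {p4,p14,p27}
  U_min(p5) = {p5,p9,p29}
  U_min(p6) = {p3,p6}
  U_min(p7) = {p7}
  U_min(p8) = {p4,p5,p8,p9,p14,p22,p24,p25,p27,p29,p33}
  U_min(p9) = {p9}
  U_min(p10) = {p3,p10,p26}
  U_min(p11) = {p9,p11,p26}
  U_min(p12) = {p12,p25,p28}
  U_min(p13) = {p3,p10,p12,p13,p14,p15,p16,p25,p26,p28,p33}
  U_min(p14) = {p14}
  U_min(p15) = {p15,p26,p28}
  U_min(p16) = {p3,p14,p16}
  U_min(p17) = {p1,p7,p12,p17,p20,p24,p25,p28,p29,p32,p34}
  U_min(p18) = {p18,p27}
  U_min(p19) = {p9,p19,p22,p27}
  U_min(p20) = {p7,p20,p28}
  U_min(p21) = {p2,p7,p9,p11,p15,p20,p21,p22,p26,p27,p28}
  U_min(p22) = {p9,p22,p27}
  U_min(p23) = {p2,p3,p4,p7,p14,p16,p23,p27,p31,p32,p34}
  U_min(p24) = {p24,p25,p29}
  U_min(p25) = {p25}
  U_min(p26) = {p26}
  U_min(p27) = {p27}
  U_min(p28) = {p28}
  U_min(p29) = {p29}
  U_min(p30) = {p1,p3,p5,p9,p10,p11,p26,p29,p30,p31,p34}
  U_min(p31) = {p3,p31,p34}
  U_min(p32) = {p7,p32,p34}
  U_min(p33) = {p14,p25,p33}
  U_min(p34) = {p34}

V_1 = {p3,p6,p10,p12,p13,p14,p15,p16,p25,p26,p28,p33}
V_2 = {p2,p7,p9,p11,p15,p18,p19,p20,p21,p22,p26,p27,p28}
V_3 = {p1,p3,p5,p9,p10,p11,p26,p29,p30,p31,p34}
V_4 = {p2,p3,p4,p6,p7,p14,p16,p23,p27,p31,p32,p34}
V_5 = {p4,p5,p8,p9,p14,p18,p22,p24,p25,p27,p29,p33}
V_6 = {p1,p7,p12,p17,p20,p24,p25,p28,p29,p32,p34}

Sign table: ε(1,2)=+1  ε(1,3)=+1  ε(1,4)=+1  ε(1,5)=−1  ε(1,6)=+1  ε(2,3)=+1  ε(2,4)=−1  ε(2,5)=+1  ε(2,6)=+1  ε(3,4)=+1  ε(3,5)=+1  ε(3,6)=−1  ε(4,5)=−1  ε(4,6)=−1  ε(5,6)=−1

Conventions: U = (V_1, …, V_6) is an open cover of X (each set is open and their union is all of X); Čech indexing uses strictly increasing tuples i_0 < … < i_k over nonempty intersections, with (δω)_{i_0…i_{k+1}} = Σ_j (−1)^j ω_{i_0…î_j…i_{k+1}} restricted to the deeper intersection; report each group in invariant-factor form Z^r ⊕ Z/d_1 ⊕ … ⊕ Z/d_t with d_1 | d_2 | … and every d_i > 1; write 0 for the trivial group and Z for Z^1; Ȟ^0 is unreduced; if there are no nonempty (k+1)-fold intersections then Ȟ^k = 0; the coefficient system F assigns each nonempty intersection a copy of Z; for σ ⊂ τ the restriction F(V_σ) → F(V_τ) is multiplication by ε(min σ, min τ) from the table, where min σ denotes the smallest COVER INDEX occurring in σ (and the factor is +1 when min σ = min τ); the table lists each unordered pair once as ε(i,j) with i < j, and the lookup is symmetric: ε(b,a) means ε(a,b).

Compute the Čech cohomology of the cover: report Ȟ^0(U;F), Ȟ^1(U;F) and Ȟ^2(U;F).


nonempty intersections:
  V12={p15,p26,p28} V13={p3,p10,p26} V14={p3,p6,p14,p16} V15={p14,p25,p33} V16={p12,p25,p28} V23={p9,p11,p26} V24={p2,p7,p27} V25={p9,p18,p22,p27} V26={p7,p20,p28} V34={p3,p31,p34} V35={p5,p9,p29} V36={p1,p29,p34} V45={p4,p14,p27} V46={p7,p32,p34} V56={p24,p25,p29}
  V123={p26} V126={p28} V134={p3} V145={p14} V156={p25} V235={p9} V245={p27} V246={p7} V346={p34} V356={p29}
C dims 6,15,10; δ0: rk 6, SNF 1^5·2; δ1: rk 9, SNF 1^9
Ȟ^0: (6−6)−0=0 ⇒ 0
Ȟ^1: (15−9)−6=0 plus torsion [2] ⇒ Z/2
Ȟ^2: (10−0)−9=1 ⇒ Z

Ȟ^0 = 0, Ȟ^1 = Z/2, Ȟ^2 = Z


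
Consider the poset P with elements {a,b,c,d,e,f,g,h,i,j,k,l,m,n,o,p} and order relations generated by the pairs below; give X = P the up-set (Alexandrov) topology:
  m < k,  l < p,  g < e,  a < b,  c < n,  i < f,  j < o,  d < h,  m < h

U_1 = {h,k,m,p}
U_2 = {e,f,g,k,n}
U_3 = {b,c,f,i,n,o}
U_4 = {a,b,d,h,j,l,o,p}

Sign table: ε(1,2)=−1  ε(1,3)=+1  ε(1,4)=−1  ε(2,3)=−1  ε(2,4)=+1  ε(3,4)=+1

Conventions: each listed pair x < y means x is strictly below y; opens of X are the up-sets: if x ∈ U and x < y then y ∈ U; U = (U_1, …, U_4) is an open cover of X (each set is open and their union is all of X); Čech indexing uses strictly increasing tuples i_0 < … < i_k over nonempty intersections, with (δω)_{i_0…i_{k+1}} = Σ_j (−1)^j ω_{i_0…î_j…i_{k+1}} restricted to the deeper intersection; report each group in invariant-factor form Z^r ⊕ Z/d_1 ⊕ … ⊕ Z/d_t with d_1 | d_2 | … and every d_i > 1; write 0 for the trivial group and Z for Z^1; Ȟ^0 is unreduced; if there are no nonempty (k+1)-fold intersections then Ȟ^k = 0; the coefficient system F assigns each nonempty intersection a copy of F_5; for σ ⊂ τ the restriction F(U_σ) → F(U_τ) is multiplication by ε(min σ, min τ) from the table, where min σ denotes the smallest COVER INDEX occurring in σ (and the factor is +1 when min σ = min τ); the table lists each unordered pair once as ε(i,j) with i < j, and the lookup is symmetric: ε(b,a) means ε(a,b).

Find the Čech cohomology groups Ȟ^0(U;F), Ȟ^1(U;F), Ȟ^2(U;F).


Ȟ^0 = 0; Ȟ^1 = 0; Ȟ^2 = 0

intersection data:
  U12={k} U14={h,p} U23={f,n} U34={b,o}
C dims 4,4; δ0: rk_F5 4
Ȟ^0 = (4 − 4) − 0 = 0, so Ȟ^0 ≅ 0
Ȟ^1 = (4 − 0) − 4 = 0, so Ȟ^1 ≅ 0
Ȟ^2 = (0 − 0) − 0 = 0, so Ȟ^2 ≅ 0


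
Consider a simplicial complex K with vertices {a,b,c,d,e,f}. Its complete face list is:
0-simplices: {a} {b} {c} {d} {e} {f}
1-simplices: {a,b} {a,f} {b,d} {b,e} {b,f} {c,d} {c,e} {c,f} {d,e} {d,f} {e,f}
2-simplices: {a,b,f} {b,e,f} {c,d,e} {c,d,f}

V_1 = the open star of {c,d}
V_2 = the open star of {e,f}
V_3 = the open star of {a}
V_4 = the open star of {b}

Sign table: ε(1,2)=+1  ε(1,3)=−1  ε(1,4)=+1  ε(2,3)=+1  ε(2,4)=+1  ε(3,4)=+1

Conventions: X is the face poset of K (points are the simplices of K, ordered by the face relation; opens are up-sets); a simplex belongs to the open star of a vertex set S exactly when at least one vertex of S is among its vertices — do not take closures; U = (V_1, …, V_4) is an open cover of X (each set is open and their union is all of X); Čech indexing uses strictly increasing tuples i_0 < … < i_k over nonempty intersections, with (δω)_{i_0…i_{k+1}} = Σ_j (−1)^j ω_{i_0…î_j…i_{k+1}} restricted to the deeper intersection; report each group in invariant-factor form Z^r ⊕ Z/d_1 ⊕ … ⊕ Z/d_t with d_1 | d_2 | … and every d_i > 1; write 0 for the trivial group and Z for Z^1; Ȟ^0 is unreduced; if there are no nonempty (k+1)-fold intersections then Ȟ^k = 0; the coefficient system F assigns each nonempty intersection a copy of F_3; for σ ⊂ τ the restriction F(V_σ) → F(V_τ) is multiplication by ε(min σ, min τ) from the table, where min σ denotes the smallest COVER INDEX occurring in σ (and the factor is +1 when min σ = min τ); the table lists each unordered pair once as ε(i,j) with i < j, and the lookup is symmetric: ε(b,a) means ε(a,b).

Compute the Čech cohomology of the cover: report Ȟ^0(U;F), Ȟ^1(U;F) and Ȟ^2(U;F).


intersection data:
  V1={{c},{d},{b,d},{c,d},{c,e},{c,f},{d,e},{d,f},{c,d,e},{c,d,f}} V2={{e},{f},{a,f},{b,e},{b,f},{c,e},{c,f},{d,e},{d,f},{e,f},{a,b,f},{b,e,f},{c,d,e},{c,d,f}} V3={{a},{a,b},{a,f},{a,b,f}} V4={{b},{a,b},{b,d},{b,e},{b,f},{a,b,f},{b,e,f}}
  V12={{c,e},{c,f},{d,e},{d,f},{c,d,e},{c,d,f}} V14={{b,d}} V23={{a,f},{a,b,f}} V24={{b,e},{b,f},{a,b,f},{b,e,f}} V34={{a,b},{a,b,f}}
  V234={{a,b,f}}
C dims 4,5,1; δ0: rk_F3 3; δ1: rk_F3 1
Ȟ^0 = (4 − 3) − 0 = 1, so Ȟ^0 ≅ Z/3
Ȟ^1 = (5 − 1) − 3 = 1, so Ȟ^1 ≅ Z/3
Ȟ^2 = (1 − 0) − 1 = 0, so Ȟ^2 ≅ 0

Ȟ^0 ≅ Z/3; Ȟ^1 ≅ Z/3; Ȟ^2 ≅ 0


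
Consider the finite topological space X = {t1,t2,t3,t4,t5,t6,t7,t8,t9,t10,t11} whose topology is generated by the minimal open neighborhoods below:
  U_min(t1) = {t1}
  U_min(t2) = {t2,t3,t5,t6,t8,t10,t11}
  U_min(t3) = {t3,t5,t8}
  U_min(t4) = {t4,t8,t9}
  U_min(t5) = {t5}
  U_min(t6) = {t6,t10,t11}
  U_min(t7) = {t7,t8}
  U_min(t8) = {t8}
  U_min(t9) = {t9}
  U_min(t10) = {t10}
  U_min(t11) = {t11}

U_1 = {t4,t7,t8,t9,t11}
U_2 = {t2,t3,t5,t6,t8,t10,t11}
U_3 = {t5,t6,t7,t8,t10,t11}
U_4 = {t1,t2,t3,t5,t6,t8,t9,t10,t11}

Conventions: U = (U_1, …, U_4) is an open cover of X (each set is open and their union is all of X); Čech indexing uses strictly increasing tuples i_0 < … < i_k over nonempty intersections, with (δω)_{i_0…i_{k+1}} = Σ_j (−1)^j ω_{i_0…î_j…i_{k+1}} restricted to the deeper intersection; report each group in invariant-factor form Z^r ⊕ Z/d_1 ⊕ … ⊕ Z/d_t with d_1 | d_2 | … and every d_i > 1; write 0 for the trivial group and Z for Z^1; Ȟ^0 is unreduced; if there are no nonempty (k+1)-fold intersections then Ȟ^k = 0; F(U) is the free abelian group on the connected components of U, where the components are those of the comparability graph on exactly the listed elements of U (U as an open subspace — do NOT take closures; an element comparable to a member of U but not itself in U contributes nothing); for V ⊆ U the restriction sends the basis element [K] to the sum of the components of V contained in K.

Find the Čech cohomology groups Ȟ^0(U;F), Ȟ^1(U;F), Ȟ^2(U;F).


Ȟ^0(U;F) ≅ Z^2, Ȟ^1(U;F) ≅ 0 and Ȟ^2(U;F) ≅ 0

nonempty intersections:
  U12={t8,t11} U13={t7,t8,t11} U14={t8,t9,t11} U23={t5,t6,t8,t10,t11} U24={t2,t3,t5,t6,t8,t10,t11} U34={t5,t6,t8,t10,t11}
  U123={t8,t11} U124={t8,t11} U134={t8,t11} U234={t5,t6,t8,t10,t11}
  U1234={t8,t11}
components per intersection:
  U1: {t4,t7,t8,t9} {t11}
  U2: {t2,t3,t5,t6,t8,t10,t11}
  U3: {t5} {t6,t10,t11} {t7,t8}
  U4: {t1} {t2,t3,t5,t6,t8,t10,t11} {t9}
  U12: {t8} {t11}
  U13: {t7,t8} {t11}
  U14: {t8} {t9} {t11}
  U23: {t5} {t6,t10,t11} {t8}
  U24: {t2,t3,t5,t6,t8,t10,t11}
  U34: {t5} {t6,t10,t11} {t8}
  U123: {t8} {t11}
  U124: {t8} {t11}
  U134: {t8} {t11}
  U234: {t5} {t6,t10,t11} {t8}
  U1234: {t8} {t11}
C dims 9,14,9,2; δ0: rk 7, SNF 1^7; δ1: rk 7, SNF 1^7; δ2: rk 2, SNF 1^2
Ȟ^0: (9−7)−0=2 ⇒ Z^2
Ȟ^1: (14−7)−7=0 ⇒ 0
Ȟ^2: (9−2)−7=0 ⇒ 0


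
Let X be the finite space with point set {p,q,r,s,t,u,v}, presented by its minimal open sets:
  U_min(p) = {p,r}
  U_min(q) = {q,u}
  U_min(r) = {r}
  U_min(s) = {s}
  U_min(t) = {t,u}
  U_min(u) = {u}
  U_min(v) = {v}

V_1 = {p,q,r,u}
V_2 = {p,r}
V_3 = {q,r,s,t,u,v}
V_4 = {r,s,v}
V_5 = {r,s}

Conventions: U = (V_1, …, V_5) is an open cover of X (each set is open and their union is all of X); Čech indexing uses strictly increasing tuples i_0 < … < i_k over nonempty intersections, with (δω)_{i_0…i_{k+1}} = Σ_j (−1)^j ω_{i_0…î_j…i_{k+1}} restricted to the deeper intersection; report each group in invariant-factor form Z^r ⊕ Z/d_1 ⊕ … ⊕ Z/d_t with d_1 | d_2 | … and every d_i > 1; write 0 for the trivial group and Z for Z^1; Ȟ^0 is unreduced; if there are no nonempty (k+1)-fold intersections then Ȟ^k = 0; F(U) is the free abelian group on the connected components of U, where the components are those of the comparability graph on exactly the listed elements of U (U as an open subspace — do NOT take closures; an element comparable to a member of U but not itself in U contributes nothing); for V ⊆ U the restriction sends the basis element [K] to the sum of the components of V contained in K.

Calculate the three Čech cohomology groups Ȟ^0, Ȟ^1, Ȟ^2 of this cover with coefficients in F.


nerve simplices:
  V12={p,r} V13={q,r,u} V14={r} V15={r} V23={r} V24={r} V25={r} V34={r,s,v} V35={r,s} V45={r,s}
  V123={r} V124={r} V125={r} V134={r} V135={r} V145={r} V234={r} V235={r} V245={r} V345={r,s}
  V1234={r} V1235={r} V1245={r} V1345={r} V2345={r}
  V12345={r}
components per intersection:
  V1: {p,r} {q,u}
  V2: {p,r}
  V3: {q,t,u} {r} {s} {v}
  V4: {r} {s} {v}
  V5: {r} {s}
  V12: {p,r}
  V13: {q,u} {r}
  V14: {r}
  V15: {r}
  V23: {r}
  V24: {r}
  V25: {r}
  V34: {r} {s} {v}
  V35: {r} {s}
  V45: {r} {s}
  V123: {r}
  V124: {r}
  V125: {r}
  V134: {r}
  V135: {r}
  V145: {r}
  V234: {r}
  V235: {r}
  V245: {r}
  V345: {r} {s}
  V1234: {r}
  V1235: {r}
  V1245: {r}
  V1345: {r}
  V2345: {r}
  V12345: {r}
C dims 12,15,11,5; δ0: rk 8, SNF 1^8; δ1: rk 7, SNF 1^7; δ2: rk 4, SNF 1^4
degree 0: 12−8−0 = 4 → Ȟ^0 ≅ Z^4
degree 1: 15−7−8 = 0 → Ȟ^1 ≅ 0
degree 2: 11−4−7 = 0 → Ȟ^2 ≅ 0

Ȟ^0 ≅ Z^4; Ȟ^1 ≅ 0; Ȟ^2 ≅ 0


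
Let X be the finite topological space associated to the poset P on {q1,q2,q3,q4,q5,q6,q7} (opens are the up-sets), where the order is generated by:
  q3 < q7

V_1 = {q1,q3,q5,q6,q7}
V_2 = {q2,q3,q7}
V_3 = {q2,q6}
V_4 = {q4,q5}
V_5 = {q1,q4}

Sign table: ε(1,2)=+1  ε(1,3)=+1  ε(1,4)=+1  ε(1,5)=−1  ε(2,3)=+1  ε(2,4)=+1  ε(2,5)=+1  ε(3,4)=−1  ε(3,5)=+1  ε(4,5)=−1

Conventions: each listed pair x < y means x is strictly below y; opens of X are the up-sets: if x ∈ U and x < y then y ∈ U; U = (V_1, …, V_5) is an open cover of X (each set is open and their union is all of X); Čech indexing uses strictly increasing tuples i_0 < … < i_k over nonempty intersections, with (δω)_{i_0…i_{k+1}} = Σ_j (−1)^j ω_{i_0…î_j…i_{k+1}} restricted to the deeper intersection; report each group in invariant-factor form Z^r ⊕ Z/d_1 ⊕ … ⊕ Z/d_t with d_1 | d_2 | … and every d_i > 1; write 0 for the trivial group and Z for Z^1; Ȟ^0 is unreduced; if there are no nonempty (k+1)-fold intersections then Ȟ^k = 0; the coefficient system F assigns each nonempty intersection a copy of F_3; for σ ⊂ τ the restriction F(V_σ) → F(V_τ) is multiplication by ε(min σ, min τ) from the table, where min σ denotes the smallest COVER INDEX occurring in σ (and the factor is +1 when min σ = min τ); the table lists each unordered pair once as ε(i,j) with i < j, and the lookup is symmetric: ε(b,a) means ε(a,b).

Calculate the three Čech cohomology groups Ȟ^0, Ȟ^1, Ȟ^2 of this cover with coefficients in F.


Ȟ^0 ≅ Z/3, Ȟ^1 ≅ Z/3 ⊕ Z/3 and Ȟ^2 ≅ 0

nonempty intersections:
  V12={q3,q7} V13={q6} V14={q5} V15={q1} V23={q2} V45={q4}
C dims 5,6; δ0: rk_F3 4
Ȟ^0: (5−4)−0=1 ⇒ Z/3
Ȟ^1: (6−0)−4=2 ⇒ Z/3 ⊕ Z/3
Ȟ^2: (0−0)−0=0 ⇒ 0


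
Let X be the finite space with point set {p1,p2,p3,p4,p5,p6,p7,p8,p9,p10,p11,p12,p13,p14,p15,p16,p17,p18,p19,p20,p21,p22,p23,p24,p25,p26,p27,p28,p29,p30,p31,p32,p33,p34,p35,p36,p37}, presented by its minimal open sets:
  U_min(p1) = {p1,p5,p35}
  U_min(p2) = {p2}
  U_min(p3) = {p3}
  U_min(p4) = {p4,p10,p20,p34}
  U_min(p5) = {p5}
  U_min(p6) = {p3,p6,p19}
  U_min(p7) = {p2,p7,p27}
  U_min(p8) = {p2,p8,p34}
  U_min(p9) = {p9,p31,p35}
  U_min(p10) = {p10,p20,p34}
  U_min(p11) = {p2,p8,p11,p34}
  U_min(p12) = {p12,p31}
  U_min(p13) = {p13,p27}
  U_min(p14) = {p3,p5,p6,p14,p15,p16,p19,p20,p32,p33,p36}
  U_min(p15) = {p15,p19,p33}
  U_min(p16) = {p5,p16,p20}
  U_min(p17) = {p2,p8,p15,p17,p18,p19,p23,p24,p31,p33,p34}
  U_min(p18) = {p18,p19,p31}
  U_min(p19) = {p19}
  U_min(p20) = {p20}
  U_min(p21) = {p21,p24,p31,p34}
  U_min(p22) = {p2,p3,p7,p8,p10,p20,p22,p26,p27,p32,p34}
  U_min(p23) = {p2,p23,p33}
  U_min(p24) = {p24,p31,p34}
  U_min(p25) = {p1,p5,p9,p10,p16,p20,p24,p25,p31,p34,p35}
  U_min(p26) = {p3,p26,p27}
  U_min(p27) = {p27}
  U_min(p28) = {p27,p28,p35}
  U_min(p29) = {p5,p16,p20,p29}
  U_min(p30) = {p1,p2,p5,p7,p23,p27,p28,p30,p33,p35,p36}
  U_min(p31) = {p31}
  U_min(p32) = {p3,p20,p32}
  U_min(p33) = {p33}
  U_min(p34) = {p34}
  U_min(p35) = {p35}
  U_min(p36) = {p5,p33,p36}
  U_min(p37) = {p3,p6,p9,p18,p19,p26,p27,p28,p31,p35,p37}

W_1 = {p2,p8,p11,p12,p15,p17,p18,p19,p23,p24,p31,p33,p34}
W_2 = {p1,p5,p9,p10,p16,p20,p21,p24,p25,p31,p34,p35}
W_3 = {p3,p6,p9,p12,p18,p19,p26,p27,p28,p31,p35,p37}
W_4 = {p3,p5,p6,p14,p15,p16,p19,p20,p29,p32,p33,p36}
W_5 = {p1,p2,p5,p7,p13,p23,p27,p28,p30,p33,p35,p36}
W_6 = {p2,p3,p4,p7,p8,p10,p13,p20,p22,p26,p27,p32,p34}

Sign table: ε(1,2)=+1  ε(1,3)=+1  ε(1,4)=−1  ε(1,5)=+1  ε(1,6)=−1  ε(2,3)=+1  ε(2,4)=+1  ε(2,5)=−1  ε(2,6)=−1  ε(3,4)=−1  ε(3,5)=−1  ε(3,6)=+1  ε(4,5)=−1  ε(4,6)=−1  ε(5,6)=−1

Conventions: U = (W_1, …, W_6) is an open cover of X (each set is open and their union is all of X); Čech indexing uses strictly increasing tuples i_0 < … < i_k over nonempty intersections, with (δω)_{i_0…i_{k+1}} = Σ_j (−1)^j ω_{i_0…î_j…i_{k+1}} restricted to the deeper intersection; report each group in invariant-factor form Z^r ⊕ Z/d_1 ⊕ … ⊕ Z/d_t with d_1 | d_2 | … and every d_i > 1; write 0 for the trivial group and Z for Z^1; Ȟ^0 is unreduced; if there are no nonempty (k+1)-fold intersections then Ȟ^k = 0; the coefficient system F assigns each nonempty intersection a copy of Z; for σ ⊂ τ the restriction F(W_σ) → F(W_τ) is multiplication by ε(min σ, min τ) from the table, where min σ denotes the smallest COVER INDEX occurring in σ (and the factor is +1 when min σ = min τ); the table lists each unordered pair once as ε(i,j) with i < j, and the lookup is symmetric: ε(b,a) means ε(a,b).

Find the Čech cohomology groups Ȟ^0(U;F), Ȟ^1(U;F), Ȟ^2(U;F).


intersection data:
  W12={p24,p31,p34} W13={p12,p18,p19,p31} W14={p15,p19,p33} W15={p2,p23,p33} W16={p2,p8,p34} W23={p9,p31,p35} W24={p5,p16,p20} W25={p1,p5,p35} W26={p10,p20,p34} W34={p3,p6,p19} W35={p27,p28,p35} W36={p3,p26,p27} W45={p5,p33,p36} W46={p3,p20,p32} W56={p2,p7,p13,p27}
  W123={p31} W126={p34} W134={p19} W145={p33} W156={p2} W235={p35} W245={p5} W246={p20} W346={p3} W356={p27}
C dims 6,15,10; δ0: rk 6, SNF 1^5·2; δ1: rk 9, SNF 1^9
Ȟ^0 = (6 − 6) − 0 = 0, so Ȟ^0 ≅ 0
Ȟ^1 = (15 − 9) − 6 = 0 plus torsion [2], so Ȟ^1 ≅ Z/2
Ȟ^2 = (10 − 0) − 9 = 1, so Ȟ^2 ≅ Z

Ȟ^0 = 0,  Ȟ^1 = Z/2,  Ȟ^2 = Z


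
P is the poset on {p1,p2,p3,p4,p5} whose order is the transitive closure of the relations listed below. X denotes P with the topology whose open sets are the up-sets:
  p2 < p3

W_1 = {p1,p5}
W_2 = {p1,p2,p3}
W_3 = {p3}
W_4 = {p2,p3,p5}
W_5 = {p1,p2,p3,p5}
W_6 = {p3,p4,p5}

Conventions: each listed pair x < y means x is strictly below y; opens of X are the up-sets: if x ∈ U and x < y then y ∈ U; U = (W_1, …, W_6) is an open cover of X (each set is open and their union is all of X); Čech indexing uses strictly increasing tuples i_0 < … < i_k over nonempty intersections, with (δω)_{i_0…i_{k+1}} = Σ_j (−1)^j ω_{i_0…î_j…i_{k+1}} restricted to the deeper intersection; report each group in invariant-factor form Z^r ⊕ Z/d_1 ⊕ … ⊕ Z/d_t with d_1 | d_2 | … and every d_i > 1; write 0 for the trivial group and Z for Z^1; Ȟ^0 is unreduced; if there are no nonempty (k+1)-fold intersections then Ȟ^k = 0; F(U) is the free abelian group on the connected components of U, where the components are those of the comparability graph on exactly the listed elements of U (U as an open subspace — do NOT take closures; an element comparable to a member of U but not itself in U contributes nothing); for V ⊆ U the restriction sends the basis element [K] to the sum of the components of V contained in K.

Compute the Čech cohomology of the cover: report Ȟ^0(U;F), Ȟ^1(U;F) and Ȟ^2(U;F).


nonempty intersections:
  W12={p1} W14={p5} W15={p1,p5} W16={p5} W23={p3} W24={p2,p3} W25={p1,p2,p3} W26={p3} W34={p3} W35={p3} W36={p3} W45={p2,p3,p5} W46={p3,p5} W56={p3,p5}
  W125={p1} W145={p5} W146={p5} W156={p5} W234={p3} W235={p3} W236={p3} W245={p2,p3} W246={p3} W256={p3} W345={p3} W346={p3} W356={p3} W456={p3,p5}
  W1456={p5} W2345={p3} W2346={p3} W2356={p3} W2456={p3} W3456={p3}
  W23456={p3}
components per intersection:
  W1: {p1} {p5}
  W2: {p1} {p2,p3}
  W3: {p3}
  W4: {p2,p3} {p5}
  W5: {p1} {p2,p3} {p5}
  W6: {p3} {p4} {p5}
  W12: {p1}
  W14: {p5}
  W15: {p1} {p5}
  W16: {p5}
  W23: {p3}
  W24: {p2,p3}
  W25: {p1} {p2,p3}
  W26: {p3}
  W34: {p3}
  W35: {p3}
  W36: {p3}
  W45: {p2,p3} {p5}
  W46: {p3} {p5}
  W56: {p3} {p5}
  W125: {p1}
  W145: {p5}
  W146: {p5}
  W156: {p5}
  W234: {p3}
  W235: {p3}
  W236: {p3}
  W245: {p2,p3}
  W246: {p3}
  W256: {p3}
  W345: {p3}
  W346: {p3}
  W356: {p3}
  W456: {p3} {p5}
  W1456: {p5}
  W2345: {p3}
  W2346: {p3}
  W2356: {p3}
  W2456: {p3}
  W3456: {p3}
  W23456: {p3}
C dims 13,19,15,6; δ0: rk 9, SNF 1^9; δ1: rk 10, SNF 1^10; δ2: rk 5, SNF 1^5
Ȟ^0: (13−9)−0=4 ⇒ Z^4
Ȟ^1: (19−10)−9=0 ⇒ 0
Ȟ^2: (15−5)−10=0 ⇒ 0

Ȟ^0(U;F) ≅ Z^4,  Ȟ^1(U;F) ≅ 0,  Ȟ^2(U;F) ≅ 0


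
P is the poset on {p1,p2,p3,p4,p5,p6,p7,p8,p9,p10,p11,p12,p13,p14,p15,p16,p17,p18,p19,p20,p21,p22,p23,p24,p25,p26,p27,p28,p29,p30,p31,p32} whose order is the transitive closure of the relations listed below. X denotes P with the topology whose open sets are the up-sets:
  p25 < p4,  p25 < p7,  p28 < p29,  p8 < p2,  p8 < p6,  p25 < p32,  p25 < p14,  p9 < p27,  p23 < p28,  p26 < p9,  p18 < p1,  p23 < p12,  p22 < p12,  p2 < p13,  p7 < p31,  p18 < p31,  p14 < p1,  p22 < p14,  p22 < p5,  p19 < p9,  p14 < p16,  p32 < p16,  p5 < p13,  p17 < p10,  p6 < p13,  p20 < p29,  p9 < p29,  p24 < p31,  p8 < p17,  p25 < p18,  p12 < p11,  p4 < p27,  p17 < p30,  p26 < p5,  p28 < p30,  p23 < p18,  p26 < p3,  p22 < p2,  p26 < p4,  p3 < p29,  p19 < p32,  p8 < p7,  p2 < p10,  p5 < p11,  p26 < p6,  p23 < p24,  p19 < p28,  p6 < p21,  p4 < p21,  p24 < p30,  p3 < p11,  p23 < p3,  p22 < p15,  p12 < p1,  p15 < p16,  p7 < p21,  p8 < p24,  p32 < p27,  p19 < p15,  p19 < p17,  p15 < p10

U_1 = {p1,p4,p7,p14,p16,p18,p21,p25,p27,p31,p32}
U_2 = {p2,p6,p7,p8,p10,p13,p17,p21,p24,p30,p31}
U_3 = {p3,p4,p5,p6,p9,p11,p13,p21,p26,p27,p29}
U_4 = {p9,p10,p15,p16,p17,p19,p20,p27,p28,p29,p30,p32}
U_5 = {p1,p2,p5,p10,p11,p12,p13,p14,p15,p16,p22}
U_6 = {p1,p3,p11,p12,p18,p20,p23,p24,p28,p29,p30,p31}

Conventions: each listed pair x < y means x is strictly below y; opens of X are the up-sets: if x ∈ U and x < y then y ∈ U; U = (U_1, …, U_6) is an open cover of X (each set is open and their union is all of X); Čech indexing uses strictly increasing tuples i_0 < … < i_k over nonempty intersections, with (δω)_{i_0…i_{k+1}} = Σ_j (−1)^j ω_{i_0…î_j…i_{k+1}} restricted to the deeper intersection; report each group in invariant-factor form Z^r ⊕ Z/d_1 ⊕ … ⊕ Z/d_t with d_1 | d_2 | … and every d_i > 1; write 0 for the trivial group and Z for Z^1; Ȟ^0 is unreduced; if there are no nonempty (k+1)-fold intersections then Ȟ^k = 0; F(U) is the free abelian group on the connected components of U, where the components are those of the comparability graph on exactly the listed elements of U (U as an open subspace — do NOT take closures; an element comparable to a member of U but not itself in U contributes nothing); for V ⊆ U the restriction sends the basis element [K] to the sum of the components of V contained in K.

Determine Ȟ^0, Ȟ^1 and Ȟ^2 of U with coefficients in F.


intersection data:
  U12={p7,p21,p31} U13={p4,p21,p27} U14={p16,p27,p32} U15={p1,p14,p16} U16={p1,p18,p31} U23={p6,p13,p21} U24={p10,p17,p30} U25={p2,p10,p13} U26={p24,p30,p31} U34={p9,p27,p29} U35={p5,p11,p13} U36={p3,p11,p29} U45={p10,p15,p16} U46={p20,p28,p29,p30} U56={p1,p11,p12}
  U123={p21} U126={p31} U134={p27} U145={p16} U156={p1} U235={p13} U245={p10} U246={p30} U346={p29} U356={p11}
components per intersection:
  U1: {p1,p4,p7,p14,p16,p18,p21,p25,p27,p31,p32}
  U2: {p2,p6,p7,p8,p10,p13,p17,p21,p24,p30,p31}
  U3: {p3,p4,p5,p6,p9,p11,p13,p21,p26,p27,p29}
  U4: {p9,p10,p15,p16,p17,p19,p20,p27,p28,p29,p30,p32}
  U5: {p1,p2,p5,p10,p11,p12,p13,p14,p15,p16,p22}
  U6: {p1,p3,p11,p12,p18,p20,p23,p24,p28,p29,p30,p31}
  U12: {p7,p21,p31}
  U13: {p4,p21,p27}
  U14: {p16,p27,p32}
  U15: {p1,p14,p16}
  U16: {p1,p18,p31}
  U23: {p6,p13,p21}
  U24: {p10,p17,p30}
  U25: {p2,p10,p13}
  U26: {p24,p30,p31}
  U34: {p9,p27,p29}
  U35: {p5,p11,p13}
  U36: {p3,p11,p29}
  U45: {p10,p15,p16}
  U46: {p20,p28,p29,p30}
  U56: {p1,p11,p12}
  U123: {p21}
  U126: {p31}
  U134: {p27}
  U145: {p16}
  U156: {p1}
  U235: {p13}
  U245: {p10}
  U246: {p30}
  U346: {p29}
  U356: {p11}
C dims 6,15,10; δ0: rk 5, SNF 1^5; δ1: rk 10, SNF 1^9·2
Ȟ^0 = (6 − 5) − 0 = 1, so Ȟ^0 ≅ Z
Ȟ^1 = (15 − 10) − 5 = 0, so Ȟ^1 ≅ 0
Ȟ^2 = (10 − 0) − 10 = 0 plus torsion [2], so Ȟ^2 ≅ Z/2

Ȟ^0 = Z, Ȟ^1 = 0, Ȟ^2 = Z/2


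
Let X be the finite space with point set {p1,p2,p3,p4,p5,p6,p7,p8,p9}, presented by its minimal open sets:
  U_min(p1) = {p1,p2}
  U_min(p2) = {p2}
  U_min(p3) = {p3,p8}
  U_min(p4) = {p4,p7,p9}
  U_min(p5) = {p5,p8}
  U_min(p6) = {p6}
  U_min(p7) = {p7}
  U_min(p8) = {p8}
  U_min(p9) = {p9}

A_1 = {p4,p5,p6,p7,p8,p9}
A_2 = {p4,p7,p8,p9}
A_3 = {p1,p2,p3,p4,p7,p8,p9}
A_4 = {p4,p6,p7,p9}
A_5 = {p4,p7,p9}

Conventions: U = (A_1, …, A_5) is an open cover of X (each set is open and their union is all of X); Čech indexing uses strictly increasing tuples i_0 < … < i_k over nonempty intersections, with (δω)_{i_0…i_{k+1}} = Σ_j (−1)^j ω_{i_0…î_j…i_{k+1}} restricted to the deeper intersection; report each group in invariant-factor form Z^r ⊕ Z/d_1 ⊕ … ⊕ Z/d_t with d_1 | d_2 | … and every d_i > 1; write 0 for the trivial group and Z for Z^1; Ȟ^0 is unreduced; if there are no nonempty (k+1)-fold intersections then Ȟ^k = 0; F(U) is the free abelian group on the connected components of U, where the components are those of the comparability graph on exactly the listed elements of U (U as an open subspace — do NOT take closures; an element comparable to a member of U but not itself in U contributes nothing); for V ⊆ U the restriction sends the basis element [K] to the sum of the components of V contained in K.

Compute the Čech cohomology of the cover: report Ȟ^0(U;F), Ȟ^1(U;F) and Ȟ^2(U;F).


cover nerve:
  A12={p4,p7,p8,p9} A13={p4,p7,p8,p9} A14={p4,p6,p7,p9} A15={p4,p7,p9} A23={p4,p7,p8,p9} A24={p4,p7,p9} A25={p4,p7,p9} A34={p4,p7,p9} A35={p4,p7,p9} A45={p4,p7,p9}
  A123={p4,p7,p8,p9} A124={p4,p7,p9} A125={p4,p7,p9} A134={p4,p7,p9} A135={p4,p7,p9} A145={p4,p7,p9} A234={p4,p7,p9} A235={p4,p7,p9} A245={p4,p7,p9} A345={p4,p7,p9}
  A1234={p4,p7,p9} A1235={p4,p7,p9} A1245={p4,p7,p9} A1345={p4,p7,p9} A2345={p4,p7,p9}
  A12345={p4,p7,p9}
components per intersection:
  A1: {p4,p7,p9} {p5,p8} {p6}
  A2: {p4,p7,p9} {p8}
  A3: {p1,p2} {p3,p8} {p4,p7,p9}
  A4: {p4,p7,p9} {p6}
  A5: {p4,p7,p9}
  A12: {p4,p7,p9} {p8}
  A13: {p4,p7,p9} {p8}
  A14: {p4,p7,p9} {p6}
  A15: {p4,p7,p9}
  A23: {p4,p7,p9} {p8}
  A24: {p4,p7,p9}
  A25: {p4,p7,p9}
  A34: {p4,p7,p9}
  A35: {p4,p7,p9}
  A45: {p4,p7,p9}
  A123: {p4,p7,p9} {p8}
  A124: {p4,p7,p9}
  A125: {p4,p7,p9}
  A134: {p4,p7,p9}
  A135: {p4,p7,p9}
  A145: {p4,p7,p9}
  A234: {p4,p7,p9}
  A235: {p4,p7,p9}
  A245: {p4,p7,p9}
  A345: {p4,p7,p9}
  A1234: {p4,p7,p9}
  A1235: {p4,p7,p9}
  A1245: {p4,p7,p9}
  A1345: {p4,p7,p9}
  A2345: {p4,p7,p9}
  A12345: {p4,p7,p9}
C dims 11,14,11,5; δ0: rk 7, SNF 1^7; δ1: rk 7, SNF 1^7; δ2: rk 4, SNF 1^4
Ȟ^0: (11−7)−0=4 ⇒ Z^4
Ȟ^1: (14−7)−7=0 ⇒ 0
Ȟ^2: (11−4)−7=0 ⇒ 0

Ȟ^0(U;F) ≅ Z^4,  Ȟ^1(U;F) ≅ 0,  Ȟ^2(U;F) ≅ 0
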